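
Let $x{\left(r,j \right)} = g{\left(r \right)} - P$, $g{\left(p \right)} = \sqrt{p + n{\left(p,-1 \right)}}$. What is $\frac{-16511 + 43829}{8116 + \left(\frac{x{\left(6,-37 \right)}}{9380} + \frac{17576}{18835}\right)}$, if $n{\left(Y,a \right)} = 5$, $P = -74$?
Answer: $\frac{276845972262261691966320}{82258673238610954852457} - \frac{3636159953780760 \sqrt{11}}{82258673238610954852457} \approx 3.3656$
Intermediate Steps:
$g{\left(p \right)} = \sqrt{5 + p}$ ($g{\left(p \right)} = \sqrt{p + 5} = \sqrt{5 + p}$)
$x{\left(r,j \right)} = 74 + \sqrt{5 + r}$ ($x{\left(r,j \right)} = \sqrt{5 + r} - -74 = \sqrt{5 + r} + 74 = 74 + \sqrt{5 + r}$)
$\frac{-16511 + 43829}{8116 + \left(\frac{x{\left(6,-37 \right)}}{9380} + \frac{17576}{18835}\right)} = \frac{-16511 + 43829}{8116 + \left(\frac{74 + \sqrt{5 + 6}}{9380} + \frac{17576}{18835}\right)} = \frac{27318}{8116 + \left(\left(74 + \sqrt{11}\right) \frac{1}{9380} + 17576 \cdot \frac{1}{18835}\right)} = \frac{27318}{8116 + \left(\left(\frac{37}{4690} + \frac{\sqrt{11}}{9380}\right) + \frac{17576}{18835}\right)} = \frac{27318}{8116 + \left(\frac{16625667}{17667230} + \frac{\sqrt{11}}{9380}\right)} = \frac{27318}{\frac{143403864347}{17667230} + \frac{\sqrt{11}}{9380}}$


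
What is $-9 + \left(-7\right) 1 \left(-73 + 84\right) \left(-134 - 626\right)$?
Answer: $58511$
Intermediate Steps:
$-9 + \left(-7\right) 1 \left(-73 + 84\right) \left(-134 - 626\right) = -9 - 7 \cdot 11 \left(-760\right) = -9 - -58520 = -9 + 58520 = 58511$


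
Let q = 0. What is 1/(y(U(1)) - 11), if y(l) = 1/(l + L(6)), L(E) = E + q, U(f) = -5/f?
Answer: -1/10 ≈ -0.10000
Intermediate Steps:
L(E) = E (L(E) = E + 0 = E)
y(l) = 1/(6 + l) (y(l) = 1/(l + 6) = 1/(6 + l))
1/(y(U(1)) - 11) = 1/(1/(6 - 5/1) - 11) = 1/(1/(6 - 5*1) - 11) = 1/(1/(6 - 5) - 11) = 1/(1/1 - 11) = 1/(1 - 11) = 1/(-10) = -1/10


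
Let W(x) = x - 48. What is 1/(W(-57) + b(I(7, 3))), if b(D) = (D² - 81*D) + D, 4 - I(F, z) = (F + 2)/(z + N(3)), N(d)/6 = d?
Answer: -49/18520 ≈ -0.0026458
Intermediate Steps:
N(d) = 6*d
I(F, z) = 4 - (2 + F)/(18 + z) (I(F, z) = 4 - (F + 2)/(z + 6*3) = 4 - (2 + F)/(z + 18) = 4 - (2 + F)/(18 + z))
b(D) = D² - 80*D
W(x) = -48 + x
1/(W(-57) + b(I(7, 3))) = 1/((-48 - 57) + ((70 - 1*7 + 4*3)/(18 + 3))*(-80 + (70 - 1*7 + 4*3)/(18 + 3))) = 1/(-105 + ((70 - 7 + 12)/21)*(-80 + (70 - 7 + 12)/21)) = 1/(-105 + ((1/21)*75)*(-80 + (1/21)*75)) = 1/(-105 + 25*(-80 + 25/7)/7) = 1/(-105 + (25/7)*(-535/7)) = 1/(-105 - 13375/49) = 1/(-18520/49) = -49/18520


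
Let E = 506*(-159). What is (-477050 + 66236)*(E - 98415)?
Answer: 73481889366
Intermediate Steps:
E = -80454
(-477050 + 66236)*(E - 98415) = (-477050 + 66236)*(-80454 - 98415) = -410814*(-178869) = 73481889366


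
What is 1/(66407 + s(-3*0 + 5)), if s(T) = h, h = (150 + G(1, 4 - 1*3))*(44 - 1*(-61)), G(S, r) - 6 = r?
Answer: 1/82892 ≈ 1.2064e-5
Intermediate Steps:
G(S, r) = 6 + r
h = 16485 (h = (150 + (6 + (4 - 1*3)))*(44 - 1*(-61)) = (150 + (6 + (4 - 3)))*(44 + 61) = (150 + (6 + 1))*105 = (150 + 7)*105 = 157*105 = 16485)
s(T) = 16485
1/(66407 + s(-3*0 + 5)) = 1/(66407 + 16485) = 1/82892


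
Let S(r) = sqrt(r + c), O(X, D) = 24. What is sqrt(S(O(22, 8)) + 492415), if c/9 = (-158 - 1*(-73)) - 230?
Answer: sqrt(492415 + I*sqrt(2811)) ≈ 701.72 + 0.038*I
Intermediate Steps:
c = -2835 (c = 9*((-158 - 1*(-73)) - 230) = 9*((-158 + 73) - 230) = 9*(-85 - 230) = 9*(-315) = -2835)
S(r) = sqrt(-2835 + r) (S(r) = sqrt(r - 2835) = sqrt(-2835 + r))
sqrt(S(O(22, 8)) + 492415) = sqrt(sqrt(-2835 + 24) + 492415) = sqrt(sqrt(-2811) + 492415) = sqrt(I*sqrt(2811) + 492415) = sqrt(492415 + I*sqrt(2811))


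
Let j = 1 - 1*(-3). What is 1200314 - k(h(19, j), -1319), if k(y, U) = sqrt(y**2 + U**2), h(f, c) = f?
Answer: 1200314 - sqrt(1740122) ≈ 1.1990e+6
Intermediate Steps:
j = 4 (j = 1 + 3 = 4)
k(y, U) = sqrt(U**2 + y**2)
1200314 - k(h(19, j), -1319) = 1200314 - sqrt((-1319)**2 + 19**2) = 1200314 - sqrt(1739761 + 361) = 1200314 - sqrt(1740122)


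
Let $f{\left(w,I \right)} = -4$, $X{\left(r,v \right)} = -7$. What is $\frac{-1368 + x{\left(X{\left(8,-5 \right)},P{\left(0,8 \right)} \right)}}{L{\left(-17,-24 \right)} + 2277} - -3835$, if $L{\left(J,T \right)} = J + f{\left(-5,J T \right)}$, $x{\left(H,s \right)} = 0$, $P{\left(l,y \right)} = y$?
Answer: $\frac{360433}{94} \approx 3834.4$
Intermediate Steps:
$L{\left(J,T \right)} = -4 + J$ ($L{\left(J,T \right)} = J - 4 = -4 + J$)
$\frac{-1368 + x{\left(X{\left(8,-5 \right)},P{\left(0,8 \right)} \right)}}{L{\left(-17,-24 \right)} + 2277} - -3835 = \frac{-1368 + 0}{\left(-4 - 17\right) + 2277} - -3835 = - \frac{1368}{-21 + 2277} + 3835 = - \frac{1368}{2256} + 3835 = \left(-1368\right) \frac{1}{2256} + 3835 = - \frac{57}{94} + 3835 = \frac{360433}{94}$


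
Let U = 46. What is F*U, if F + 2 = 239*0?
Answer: -92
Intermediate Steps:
F = -2 (F = -2 + 239*0 = -2 + 0 = -2)
F*U = -2*46 = -92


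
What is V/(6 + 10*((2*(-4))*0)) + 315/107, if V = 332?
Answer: 18707/321 ≈ 58.277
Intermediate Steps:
V/(6 + 10*((2*(-4))*0)) + 315/107 = 332/(6 + 10*((2*(-4))*0)) + 315/107 = 332/(6 + 10*(-8*0)) + 315*(1/107) = 332/(6 + 10*0) + 315/107 = 332/(6 + 0) + 315/107 = 332/6 + 315/107 = 332*(1/6) + 315/107 = 166/3 + 315/107 = 18707/321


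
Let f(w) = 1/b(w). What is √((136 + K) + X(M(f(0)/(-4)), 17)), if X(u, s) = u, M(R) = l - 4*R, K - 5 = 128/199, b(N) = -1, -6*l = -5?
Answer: √201694062/1194 ≈ 11.894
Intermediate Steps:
l = ⅚ (l = -⅙*(-5) = ⅚ ≈ 0.83333)
K = 1123/199 (K = 5 + 128/199 = 1123/199 ≈ 5.6432)
f(w) = -1 (f(w) = 1/(-1) = -1)
M(R) = ⅚ - 4*R
√((136 + K) + X(M(f(0)/(-4)), 17)) = √((136 + 1123/199) + (⅚ - (-4)/(-4))) = √(28187/199 + (⅚ - (-4)*(-1)/4)) = √(28187/199 + (⅚ - 4*¼)) = √(28187/199 + (⅚ - 1)) = √(28187/199 - ⅙) = √(168923/1194) = √201694062/1194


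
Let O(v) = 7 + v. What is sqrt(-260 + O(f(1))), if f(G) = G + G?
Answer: I*sqrt(251) ≈ 15.843*I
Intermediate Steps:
f(G) = 2*G
sqrt(-260 + O(f(1))) = sqrt(-260 + (7 + 2*1)) = sqrt(-260 + (7 + 2)) = sqrt(-260 + 9) = sqrt(-251) = I*sqrt(251)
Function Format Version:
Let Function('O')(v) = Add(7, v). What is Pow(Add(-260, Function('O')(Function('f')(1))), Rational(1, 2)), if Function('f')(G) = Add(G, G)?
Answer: Mul(I, Pow(251, Rational(1, 2))) ≈ Mul(15.843, I)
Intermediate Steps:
Function('f')(G) = Mul(2, G)
Pow(Add(-260, Function('O')(Function('f')(1))), Rational(1, 2)) = Pow(Add(-260, Add(7, Mul(2, 1))), Rational(1, 2)) = Pow(Add(-260, Add(7, 2)), Rational(1, 2)) = Pow(Add(-260, 9), Rational(1, 2)) = Pow(-251, Rational(1, 2)) = Mul(I, Pow(251, Rational(1, 2)))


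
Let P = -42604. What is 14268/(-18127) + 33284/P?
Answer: -302803235/193070677 ≈ -1.5684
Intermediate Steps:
14268/(-18127) + 33284/P = 14268/(-18127) + 33284/(-42604) = 14268*(-1/18127) + 33284*(-1/42604) = -14268/18127 - 8321/10651 = -302803235/193070677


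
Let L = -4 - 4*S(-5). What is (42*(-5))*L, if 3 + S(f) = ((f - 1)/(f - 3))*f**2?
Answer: 14070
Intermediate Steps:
S(f) = -3 + f**2*(-1 + f)/(-3 + f) (S(f) = -3 + ((f - 1)/(f - 3))*f**2 = -3 + ((-1 + f)/(-3 + f))*f**2 = -3 + f**2*(-1 + f)/(-3 + f))
L = -67 (L = -4 - 4*(9 + (-5)**3 - 1*(-5)**2 - 3*(-5))/(-3 - 5) = -4 - 4*(9 - 125 - 1*25 + 15)/(-8) = -4 - (-1)*(9 - 125 - 25 + 15)/2 = -4 - (-1)*(-126)/2 = -4 - 4*63/4 = -4 - 63 = -67)
(42*(-5))*L = (42*(-5))*(-67) = -210*(-67) = 14070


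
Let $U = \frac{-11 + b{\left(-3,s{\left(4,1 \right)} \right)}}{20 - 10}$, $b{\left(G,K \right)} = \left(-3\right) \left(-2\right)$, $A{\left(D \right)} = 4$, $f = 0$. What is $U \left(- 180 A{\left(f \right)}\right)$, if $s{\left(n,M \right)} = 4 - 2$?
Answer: $360$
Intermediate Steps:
$s{\left(n,M \right)} = 2$ ($s{\left(n,M \right)} = 4 - 2 = 2$)
$b{\left(G,K \right)} = 6$
$U = - \frac{1}{2}$ ($U = \frac{-11 + 6}{20 - 10} = - \frac{5}{10} = \left(-5\right) \frac{1}{10} = - \frac{1}{2} \approx -0.5$)
$U \left(- 180 A{\left(f \right)}\right) = - \frac{\left(-180\right) 4}{2} = \left(- \frac{1}{2}\right) \left(-720\right) = 360$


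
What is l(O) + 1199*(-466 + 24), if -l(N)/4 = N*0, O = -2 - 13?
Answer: -529958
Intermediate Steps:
O = -15
l(N) = 0 (l(N) = -4*N*0 = -4*0 = 0)
l(O) + 1199*(-466 + 24) = 0 + 1199*(-466 + 24) = 0 + 1199*(-442) = 0 - 529958 = -529958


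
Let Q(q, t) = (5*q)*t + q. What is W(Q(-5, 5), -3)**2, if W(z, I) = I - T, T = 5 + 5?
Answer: 169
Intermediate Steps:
T = 10
Q(q, t) = q + 5*q*t (Q(q, t) = 5*q*t + q = q + 5*q*t)
W(z, I) = -10 + I (W(z, I) = I - 1*10 = I - 10 = -10 + I)
W(Q(-5, 5), -3)**2 = (-10 - 3)**2 = (-13)**2 = 169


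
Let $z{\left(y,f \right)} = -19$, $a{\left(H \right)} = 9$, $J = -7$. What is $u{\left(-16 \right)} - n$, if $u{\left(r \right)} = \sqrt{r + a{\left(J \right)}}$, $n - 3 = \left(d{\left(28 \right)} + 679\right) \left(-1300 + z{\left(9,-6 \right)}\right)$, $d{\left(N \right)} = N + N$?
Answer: $969462 + i \sqrt{7} \approx 9.6946 \cdot 10^{5} + 2.6458 i$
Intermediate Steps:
$d{\left(N \right)} = 2 N$
$n = -969462$ ($n = 3 + \left(2 \cdot 28 + 679\right) \left(-1300 - 19\right) = 3 + \left(56 + 679\right) \left(-1319\right) = 3 + 735 \left(-1319\right) = 3 - 969465 = -969462$)
$u{\left(r \right)} = \sqrt{9 + r}$ ($u{\left(r \right)} = \sqrt{r + 9} = \sqrt{9 + r}$)
$u{\left(-16 \right)} - n = \sqrt{9 - 16} - -969462 = \sqrt{-7} + 969462 = i \sqrt{7} + 969462 = 969462 + i \sqrt{7}$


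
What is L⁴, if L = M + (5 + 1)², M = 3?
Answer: 2313441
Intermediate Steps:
L = 39 (L = 3 + (5 + 1)² = 3 + 6² = 3 + 36 = 39)
L⁴ = 39⁴ = 2313441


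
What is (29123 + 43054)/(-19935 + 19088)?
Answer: -10311/121 ≈ -85.215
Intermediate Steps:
(29123 + 43054)/(-19935 + 19088) = 72177/(-847) = 72177*(-1/847) = -10311/121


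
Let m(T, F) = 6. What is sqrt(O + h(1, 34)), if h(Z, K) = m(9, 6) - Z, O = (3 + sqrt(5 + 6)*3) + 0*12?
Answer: sqrt(8 + 3*sqrt(11)) ≈ 4.2367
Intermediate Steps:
O = 3 + 3*sqrt(11) (O = (3 + sqrt(11)*3) + 0 = (3 + 3*sqrt(11)) + 0 = 3 + 3*sqrt(11) ≈ 12.950)
h(Z, K) = 6 - Z
sqrt(O + h(1, 34)) = sqrt((3 + 3*sqrt(11)) + (6 - 1*1)) = sqrt((3 + 3*sqrt(11)) + (6 - 1)) = sqrt((3 + 3*sqrt(11)) + 5) = sqrt(8 + 3*sqrt(11))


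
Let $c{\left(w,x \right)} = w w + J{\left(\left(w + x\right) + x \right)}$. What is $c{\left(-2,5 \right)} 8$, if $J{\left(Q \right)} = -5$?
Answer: $-8$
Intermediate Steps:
$c{\left(w,x \right)} = -5 + w^{2}$ ($c{\left(w,x \right)} = w w - 5 = w^{2} - 5 = -5 + w^{2}$)
$c{\left(-2,5 \right)} 8 = \left(-5 + \left(-2\right)^{2}\right) 8 = \left(-5 + 4\right) 8 = \left(-1\right) 8 = -8$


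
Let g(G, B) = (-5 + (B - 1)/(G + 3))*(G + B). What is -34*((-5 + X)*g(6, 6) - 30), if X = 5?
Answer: 1020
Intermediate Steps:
g(G, B) = (-5 + (-1 + B)/(3 + G))*(B + G)
-34*((-5 + X)*g(6, 6) - 30) = -34*((-5 + 5)*((6² - 16*6 - 16*6 - 5*6² - 4*6*6)/(3 + 6)) - 30) = -34*(0*((36 - 96 - 96 - 5*36 - 144)/9) - 30) = -34*(0*((36 - 96 - 96 - 180 - 144)/9) - 30) = -34*(0*((⅑)*(-480)) - 30) = -34*(0*(-160/3) - 30) = -34*(0 - 30) = -34*(-30) = 1020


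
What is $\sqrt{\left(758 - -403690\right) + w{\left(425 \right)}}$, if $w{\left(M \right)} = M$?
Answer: $\sqrt{404873} \approx 636.3$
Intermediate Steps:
$\sqrt{\left(758 - -403690\right) + w{\left(425 \right)}} = \sqrt{\left(758 - -403690\right) + 425} = \sqrt{\left(758 + 403690\right) + 425} = \sqrt{404448 + 425} = \sqrt{404873}$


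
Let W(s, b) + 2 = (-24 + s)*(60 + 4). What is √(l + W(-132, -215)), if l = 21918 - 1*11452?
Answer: 4*√30 ≈ 21.909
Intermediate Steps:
W(s, b) = -1538 + 64*s (W(s, b) = -2 + (-24 + s)*(60 + 4) = -2 + (-24 + s)*64 = -2 + (-1536 + 64*s) = -1538 + 64*s)
l = 10466 (l = 21918 - 11452 = 10466)
√(l + W(-132, -215)) = √(10466 + (-1538 + 64*(-132))) = √(10466 + (-1538 - 8448)) = √(10466 - 9986) = √480 = 4*√30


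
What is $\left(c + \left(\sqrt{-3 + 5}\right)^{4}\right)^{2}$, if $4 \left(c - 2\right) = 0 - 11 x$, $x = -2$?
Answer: $\frac{529}{4} \approx 132.25$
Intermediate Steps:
$c = \frac{15}{2}$ ($c = 2 + \frac{0 - -22}{4} = 2 + \frac{0 + 22}{4} = 2 + \frac{1}{4} \cdot 22 = 2 + \frac{11}{2} = \frac{15}{2} \approx 7.5$)
$\left(c + \left(\sqrt{-3 + 5}\right)^{4}\right)^{2} = \left(\frac{15}{2} + \left(\sqrt{-3 + 5}\right)^{4}\right)^{2} = \left(\frac{15}{2} + \left(\sqrt{2}\right)^{4}\right)^{2} = \left(\frac{15}{2} + 4\right)^{2} = \left(\frac{23}{2}\right)^{2} = \frac{529}{4}$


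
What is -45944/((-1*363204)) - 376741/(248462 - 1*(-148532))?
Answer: -29648586457/36047452194 ≈ -0.82249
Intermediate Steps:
-45944/((-1*363204)) - 376741/(248462 - 1*(-148532)) = -45944/(-363204) - 376741/(248462 + 148532) = -45944*(-1/363204) - 376741/396994 = 11486/90801 - 376741*1/396994 = 11486/90801 - 376741/396994 = -29648586457/36047452194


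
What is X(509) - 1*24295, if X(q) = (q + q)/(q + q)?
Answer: -24294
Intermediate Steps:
X(q) = 1 (X(q) = (2*q)/((2*q)) = (2*q)*(1/(2*q)) = 1)
X(509) - 1*24295 = 1 - 1*24295 = 1 - 24295 = -24294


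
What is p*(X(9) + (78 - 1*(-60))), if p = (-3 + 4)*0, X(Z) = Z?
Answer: 0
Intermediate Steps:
p = 0 (p = 1*0 = 0)
p*(X(9) + (78 - 1*(-60))) = 0*(9 + (78 - 1*(-60))) = 0*(9 + (78 + 60)) = 0*(9 + 138) = 0*147 = 0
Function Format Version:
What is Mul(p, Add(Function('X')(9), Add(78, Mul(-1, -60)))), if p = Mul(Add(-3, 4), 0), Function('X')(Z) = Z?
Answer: 0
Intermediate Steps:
p = 0 (p = Mul(1, 0) = 0)
Mul(p, Add(Function('X')(9), Add(78, Mul(-1, -60)))) = Mul(0, Add(9, Add(78, Mul(-1, -60)))) = Mul(0, Add(9, Add(78, 60))) = Mul(0, Add(9, 138)) = Mul(0, 147) = 0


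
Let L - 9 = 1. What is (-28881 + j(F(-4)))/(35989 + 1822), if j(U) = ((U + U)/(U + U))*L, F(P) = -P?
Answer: -28871/37811 ≈ -0.76356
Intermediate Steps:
L = 10 (L = 9 + 1 = 10)
j(U) = 10 (j(U) = ((U + U)/(U + U))*10 = ((2*U)/((2*U)))*10 = ((2*U)*(1/(2*U)))*10 = 1*10 = 10)
(-28881 + j(F(-4)))/(35989 + 1822) = (-28881 + 10)/(35989 + 1822) = -28871/37811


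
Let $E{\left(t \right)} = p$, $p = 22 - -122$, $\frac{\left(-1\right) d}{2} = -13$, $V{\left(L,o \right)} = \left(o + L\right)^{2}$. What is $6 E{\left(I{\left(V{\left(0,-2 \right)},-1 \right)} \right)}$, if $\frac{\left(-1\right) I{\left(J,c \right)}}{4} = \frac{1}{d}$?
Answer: $864$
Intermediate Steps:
$V{\left(L,o \right)} = \left(L + o\right)^{2}$
$d = 26$ ($d = \left(-2\right) \left(-13\right) = 26$)
$p = 144$ ($p = 22 + 122 = 144$)
$I{\left(J,c \right)} = - \frac{2}{13}$ ($I{\left(J,c \right)} = - \frac{4}{26} = \left(-4\right) \frac{1}{26} = - \frac{2}{13}$)
$E{\left(t \right)} = 144$
$6 E{\left(I{\left(V{\left(0,-2 \right)},-1 \right)} \right)} = 6 \cdot 144 = 864$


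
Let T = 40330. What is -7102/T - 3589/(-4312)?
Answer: 57060273/86951480 ≈ 0.65623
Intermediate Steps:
-7102/T - 3589/(-4312) = -7102/40330 - 3589/(-4312) = -7102*1/40330 - 3589*(-1/4312) = -3551/20165 + 3589/4312 = 57060273/86951480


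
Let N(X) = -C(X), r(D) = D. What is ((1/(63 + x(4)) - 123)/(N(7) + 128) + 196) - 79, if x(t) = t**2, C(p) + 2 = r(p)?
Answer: 1127173/9717 ≈ 116.00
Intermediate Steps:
C(p) = -2 + p
N(X) = 2 - X (N(X) = -(-2 + X) = 2 - X)
((1/(63 + x(4)) - 123)/(N(7) + 128) + 196) - 79 = ((1/(63 + 4**2) - 123)/((2 - 1*7) + 128) + 196) - 79 = ((1/(63 + 16) - 123)/((2 - 7) + 128) + 196) - 79 = ((1/79 - 123)/(-5 + 128) + 196) - 79 = ((1/79 - 123)/123 + 196) - 79 = (-9716/79*1/123 + 196) - 79 = (-9716/9717 + 196) - 79 = 1894816/9717 - 79 = 1127173/9717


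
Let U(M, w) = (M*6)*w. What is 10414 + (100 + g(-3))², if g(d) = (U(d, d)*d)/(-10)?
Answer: 597911/25 ≈ 23916.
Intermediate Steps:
U(M, w) = 6*M*w (U(M, w) = (6*M)*w = 6*M*w)
g(d) = -3*d³/5 (g(d) = ((6*d*d)*d)/(-10) = ((6*d²)*d)*(-⅒) = (6*d³)*(-⅒) = -3*d³/5)
10414 + (100 + g(-3))² = 10414 + (100 - ⅗*(-3)³)² = 10414 + (100 - ⅗*(-27))² = 10414 + (100 + 81/5)² = 10414 + (581/5)² = 10414 + 337561/25 = 597911/25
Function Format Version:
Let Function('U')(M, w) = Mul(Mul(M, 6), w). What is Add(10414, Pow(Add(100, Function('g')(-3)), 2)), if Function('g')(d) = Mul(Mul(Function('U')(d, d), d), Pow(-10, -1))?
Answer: Rational(597911, 25) ≈ 23916.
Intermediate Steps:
Function('U')(M, w) = Mul(6, M, w) (Function('U')(M, w) = Mul(Mul(6, M), w) = Mul(6, M, w))
Function('g')(d) = Mul(Rational(-3, 5), Pow(d, 3)) (Function('g')(d) = Mul(Mul(Mul(6, d, d), d), Pow(-10, -1)) = Mul(Mul(Mul(6, Pow(d, 2)), d), Rational(-1, 10)) = Mul(Mul(6, Pow(d, 3)), Rational(-1, 10)) = Mul(Rational(-3, 5), Pow(d, 3)))
Add(10414, Pow(Add(100, Function('g')(-3)), 2)) = Add(10414, Pow(Add(100, Mul(Rational(-3, 5), Pow(-3, 3))), 2)) = Add(10414, Pow(Add(100, Mul(Rational(-3, 5), -27)), 2)) = Add(10414, Pow(Add(100, Rational(81, 5)), 2)) = Add(10414, Pow(Rational(581, 5), 2)) = Add(10414, Rational(337561, 25)) = Rational(597911, 25)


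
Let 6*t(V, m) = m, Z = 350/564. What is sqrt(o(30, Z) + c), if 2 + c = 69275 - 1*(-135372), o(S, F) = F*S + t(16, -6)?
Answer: sqrt(452099721)/47 ≈ 452.40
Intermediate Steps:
Z = 175/282 (Z = 350*(1/564) = 175/282 ≈ 0.62057)
t(V, m) = m/6
o(S, F) = -1 + F*S (o(S, F) = F*S + (1/6)*(-6) = F*S - 1 = -1 + F*S)
c = 204645 (c = -2 + (69275 - 1*(-135372)) = -2 + (69275 + 135372) = -2 + 204647 = 204645)
sqrt(o(30, Z) + c) = sqrt((-1 + (175/282)*30) + 204645) = sqrt((-1 + 875/47) + 204645) = sqrt(828/47 + 204645) = sqrt(9619143/47) = sqrt(452099721)/47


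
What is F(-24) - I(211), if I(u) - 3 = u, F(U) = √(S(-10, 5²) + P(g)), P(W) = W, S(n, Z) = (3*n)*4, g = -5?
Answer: -214 + 5*I*√5 ≈ -214.0 + 11.18*I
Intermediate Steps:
S(n, Z) = 12*n
F(U) = 5*I*√5 (F(U) = √(12*(-10) - 5) = √(-120 - 5) = √(-125) = 5*I*√5)
I(u) = 3 + u
F(-24) - I(211) = 5*I*√5 - (3 + 211) = 5*I*√5 - 1*214 = 5*I*√5 - 214 = -214 + 5*I*√5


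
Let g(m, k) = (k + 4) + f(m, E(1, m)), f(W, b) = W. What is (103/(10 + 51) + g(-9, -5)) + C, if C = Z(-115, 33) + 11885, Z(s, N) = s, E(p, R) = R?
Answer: 717463/61 ≈ 11762.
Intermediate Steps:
g(m, k) = 4 + k + m (g(m, k) = (k + 4) + m = (4 + k) + m = 4 + k + m)
C = 11770 (C = -115 + 11885 = 11770)
(103/(10 + 51) + g(-9, -5)) + C = (103/(10 + 51) + (4 - 5 - 9)) + 11770 = (103/61 - 10) + 11770 = -507/61 + 11770 = 717463/61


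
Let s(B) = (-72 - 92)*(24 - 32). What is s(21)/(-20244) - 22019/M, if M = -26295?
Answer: 11423711/14786555 ≈ 0.77257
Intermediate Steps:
s(B) = 1312 (s(B) = -164*(-8) = 1312)
s(21)/(-20244) - 22019/M = 1312/(-20244) - 22019/(-26295) = 1312*(-1/20244) - 22019*(-1/26295) = -328/5061 + 22019/26295 = 11423711/14786555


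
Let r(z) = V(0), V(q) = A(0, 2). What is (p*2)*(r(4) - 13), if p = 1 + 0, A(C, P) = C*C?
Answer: -26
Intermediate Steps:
A(C, P) = C**2
V(q) = 0 (V(q) = 0**2 = 0)
r(z) = 0
p = 1
(p*2)*(r(4) - 13) = (1*2)*(0 - 13) = 2*(-13) = -26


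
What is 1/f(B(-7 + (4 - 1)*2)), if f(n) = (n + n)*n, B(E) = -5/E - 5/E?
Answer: 1/200 ≈ 0.0050000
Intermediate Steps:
B(E) = -10/E
f(n) = 2*n² (f(n) = (2*n)*n = 2*n²)
1/f(B(-7 + (4 - 1)*2)) = 1/(2*(-10/(-7 + (4 - 1)*2))²) = 1/(2*(-10/(-7 + 3*2))²) = 1/(2*(-10/(-7 + 6))²) = 1/(2*(-10/(-1))²) = 1/(2*(-10*(-1))²) = 1/(2*10²) = 1/(2*100) = 1/200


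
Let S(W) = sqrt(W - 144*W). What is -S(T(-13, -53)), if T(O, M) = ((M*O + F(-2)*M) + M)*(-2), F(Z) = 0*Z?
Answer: -2*sqrt(45474) ≈ -426.49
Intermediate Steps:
F(Z) = 0
T(O, M) = -2*M - 2*M*O (T(O, M) = ((M*O + 0*M) + M)*(-2) = ((M*O + 0) + M)*(-2) = (M*O + M)*(-2) = (M + M*O)*(-2) = -2*M - 2*M*O)
S(W) = sqrt(143)*sqrt(-W) (S(W) = sqrt(-143*W) = sqrt(143)*sqrt(-W))
-S(T(-13, -53)) = -sqrt(143)*sqrt(-(-2)*(-53)*(1 - 13)) = -sqrt(143)*sqrt(-(-2)*(-53)*(-12)) = -sqrt(143)*sqrt(-1*(-1272)) = -sqrt(143)*sqrt(1272) = -sqrt(143)*2*sqrt(318) = -2*sqrt(45474)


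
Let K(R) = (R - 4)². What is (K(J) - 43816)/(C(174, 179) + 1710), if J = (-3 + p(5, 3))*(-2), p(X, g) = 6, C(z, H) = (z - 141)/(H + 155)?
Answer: -4867048/190391 ≈ -25.563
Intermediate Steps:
C(z, H) = (-141 + z)/(155 + H)
J = -6 (J = (-3 + 6)*(-2) = 3*(-2) = -6)
K(R) = (-4 + R)²
(K(J) - 43816)/(C(174, 179) + 1710) = ((-4 - 6)² - 43816)/((-141 + 174)/(155 + 179) + 1710) = ((-10)² - 43816)/(33/334 + 1710) = (100 - 43816)/((1/334)*33 + 1710) = -43716/(33/334 + 1710) = -43716/571173/334 = -43716*334/571173 = -4867048/190391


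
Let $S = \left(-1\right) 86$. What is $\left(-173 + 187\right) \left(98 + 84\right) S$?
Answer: $-219128$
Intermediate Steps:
$S = -86$
$\left(-173 + 187\right) \left(98 + 84\right) S = \left(-173 + 187\right) \left(98 + 84\right) \left(-86\right) = 14 \cdot 182 \left(-86\right) = 2548 \left(-86\right) = -219128$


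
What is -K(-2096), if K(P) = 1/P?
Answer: 1/2096 ≈ 0.00047710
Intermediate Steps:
-K(-2096) = -1/(-2096) = -1*(-1/2096) = 1/2096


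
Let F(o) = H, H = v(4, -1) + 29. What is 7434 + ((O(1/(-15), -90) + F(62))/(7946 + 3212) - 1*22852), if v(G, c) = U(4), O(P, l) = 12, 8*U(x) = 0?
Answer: -172034003/11158 ≈ -15418.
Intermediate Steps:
U(x) = 0 (U(x) = (⅛)*0 = 0)
v(G, c) = 0
H = 29 (H = 0 + 29 = 29)
F(o) = 29
7434 + ((O(1/(-15), -90) + F(62))/(7946 + 3212) - 1*22852) = 7434 + ((12 + 29)/(7946 + 3212) - 1*22852) = 7434 + (41/11158 - 22852) = 7434 - 254982575/11158 = -172034003/11158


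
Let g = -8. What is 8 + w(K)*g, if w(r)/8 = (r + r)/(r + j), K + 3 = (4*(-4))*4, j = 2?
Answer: -8056/65 ≈ -123.94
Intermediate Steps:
K = -67 (K = -3 + (4*(-4))*4 = -3 - 16*4 = -3 - 64 = -67)
w(r) = 16*r/(2 + r) (w(r) = 8*((r + r)/(r + 2)) = 8*((2*r)/(2 + r)) = 8*(2*r/(2 + r)) = 16*r/(2 + r))
8 + w(K)*g = 8 + (16*(-67)/(2 - 67))*(-8) = 8 + (16*(-67)/(-65))*(-8) = 8 + (16*(-67)*(-1/65))*(-8) = 8 + (1072/65)*(-8) = 8 - 8576/65 = -8056/65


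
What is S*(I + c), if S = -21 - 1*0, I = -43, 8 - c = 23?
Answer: 1218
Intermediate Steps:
c = -15 (c = 8 - 1*23 = 8 - 23 = -15)
S = -21 (S = -21 + 0 = -21)
S*(I + c) = -21*(-43 - 15) = -21*(-58) = 1218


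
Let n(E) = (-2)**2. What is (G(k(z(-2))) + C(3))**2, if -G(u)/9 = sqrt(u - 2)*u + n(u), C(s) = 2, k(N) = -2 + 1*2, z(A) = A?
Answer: 1156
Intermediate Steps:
k(N) = 0 (k(N) = -2 + 2 = 0)
n(E) = 4
G(u) = -36 - 9*u*sqrt(-2 + u) (G(u) = -9*(sqrt(u - 2)*u + 4) = -9*(sqrt(-2 + u)*u + 4) = -9*(u*sqrt(-2 + u) + 4) = -9*(4 + u*sqrt(-2 + u)) = -36 - 9*u*sqrt(-2 + u))
(G(k(z(-2))) + C(3))**2 = ((-36 - 9*0*sqrt(-2 + 0)) + 2)**2 = ((-36 - 9*0*sqrt(-2)) + 2)**2 = ((-36 - 9*0*I*sqrt(2)) + 2)**2 = ((-36 + 0) + 2)**2 = (-36 + 2)**2 = (-34)**2 = 1156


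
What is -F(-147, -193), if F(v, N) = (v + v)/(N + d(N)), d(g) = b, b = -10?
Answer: -42/29 ≈ -1.4483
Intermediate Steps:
d(g) = -10
F(v, N) = 2*v/(-10 + N) (F(v, N) = (v + v)/(N - 10) = (2*v)/(-10 + N) = 2*v/(-10 + N))
-F(-147, -193) = -2*(-147)/(-10 - 193) = -2*(-147)/(-203) = -2*(-147)*(-1)/203 = -1*42/29 = -42/29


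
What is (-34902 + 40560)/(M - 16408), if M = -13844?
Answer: -943/5042 ≈ -0.18703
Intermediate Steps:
(-34902 + 40560)/(M - 16408) = (-34902 + 40560)/(-13844 - 16408) = 5658/(-30252) = 5658*(-1/30252) = -943/5042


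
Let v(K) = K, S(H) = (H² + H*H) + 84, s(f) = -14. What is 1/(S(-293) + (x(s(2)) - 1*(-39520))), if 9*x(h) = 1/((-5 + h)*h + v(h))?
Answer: 2268/479232937 ≈ 4.7326e-6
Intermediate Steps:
S(H) = 84 + 2*H² (S(H) = (H² + H²) + 84 = 2*H² + 84 = 84 + 2*H²)
x(h) = 1/(9*(h + h*(-5 + h))) (x(h) = 1/(9*((-5 + h)*h + h)) = 1/(9*(h*(-5 + h) + h)) = 1/(9*(h + h*(-5 + h))))
1/(S(-293) + (x(s(2)) - 1*(-39520))) = 1/((84 + 2*(-293)²) + ((⅑)/(-14*(-4 - 14)) - 1*(-39520))) = 1/((84 + 2*85849) + ((⅑)*(-1/14)/(-18) + 39520)) = 1/((84 + 171698) + ((⅑)*(-1/14)*(-1/18) + 39520)) = 1/(171782 + (1/2268 + 39520)) = 1/(171782 + 89631361/2268) = 1/(479232937/2268) = 2268/479232937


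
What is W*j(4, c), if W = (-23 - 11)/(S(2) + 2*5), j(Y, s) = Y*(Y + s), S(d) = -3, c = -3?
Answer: -136/7 ≈ -19.429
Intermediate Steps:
W = -34/7 (W = (-23 - 11)/(-3 + 2*5) = -34/(-3 + 10) = -34/7 ≈ -4.8571)
W*j(4, c) = -136*(4 - 3)/7 = -136/7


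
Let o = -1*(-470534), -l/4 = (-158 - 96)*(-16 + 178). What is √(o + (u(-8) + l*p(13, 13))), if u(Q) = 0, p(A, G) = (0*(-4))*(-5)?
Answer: √470534 ≈ 685.96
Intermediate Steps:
p(A, G) = 0 (p(A, G) = 0*(-5) = 0)
l = 164592 (l = -4*(-158 - 96)*(-16 + 178) = -(-1016)*162 = -4*(-41148) = 164592)
o = 470534
√(o + (u(-8) + l*p(13, 13))) = √(470534 + (0 + 164592*0)) = √(470534 + (0 + 0)) = √(470534 + 0) = √470534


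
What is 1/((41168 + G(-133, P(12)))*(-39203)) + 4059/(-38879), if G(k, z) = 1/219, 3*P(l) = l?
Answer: -1434637862276262/13741632204090541 ≈ -0.10440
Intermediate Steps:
P(l) = l/3
G(k, z) = 1/219
1/((41168 + G(-133, P(12)))*(-39203)) + 4059/(-38879) = 1/((41168 + 1/219)*(-39203)) + 4059/(-38879) = -1/39203/(9015793/219) + 4059*(-1/38879) = (219/9015793)*(-1/39203) - 4059/38879 = -219/353446132979 - 4059/38879 = -1434637862276262/13741632204090541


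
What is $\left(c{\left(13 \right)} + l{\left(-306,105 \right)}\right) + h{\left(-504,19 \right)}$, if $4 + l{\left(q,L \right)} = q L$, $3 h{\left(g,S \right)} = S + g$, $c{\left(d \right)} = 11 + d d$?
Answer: $- \frac{96347}{3} \approx -32116.0$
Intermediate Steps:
$c{\left(d \right)} = 11 + d^{2}$
$h{\left(g,S \right)} = \frac{S}{3} + \frac{g}{3}$ ($h{\left(g,S \right)} = \frac{S + g}{3} = \frac{S}{3} + \frac{g}{3}$)
$l{\left(q,L \right)} = -4 + L q$ ($l{\left(q,L \right)} = -4 + q L = -4 + L q$)
$\left(c{\left(13 \right)} + l{\left(-306,105 \right)}\right) + h{\left(-504,19 \right)} = \left(\left(11 + 13^{2}\right) + \left(-4 + 105 \left(-306\right)\right)\right) + \left(\frac{1}{3} \cdot 19 + \frac{1}{3} \left(-504\right)\right) = \left(\left(11 + 169\right) - 32134\right) + \left(\frac{19}{3} - 168\right) = \left(180 - 32134\right) - \frac{485}{3} = -31954 - \frac{485}{3} = - \frac{96347}{3}$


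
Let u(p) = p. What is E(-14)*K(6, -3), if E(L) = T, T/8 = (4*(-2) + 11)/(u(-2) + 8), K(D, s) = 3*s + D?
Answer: -12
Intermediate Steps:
K(D, s) = D + 3*s
T = 4 (T = 8*((4*(-2) + 11)/(-2 + 8)) = 8*((-8 + 11)/6) = 8*(3*(1/6)) = 8*(1/2) = 4)
E(L) = 4
E(-14)*K(6, -3) = 4*(6 + 3*(-3)) = 4*(6 - 9) = 4*(-3) = -12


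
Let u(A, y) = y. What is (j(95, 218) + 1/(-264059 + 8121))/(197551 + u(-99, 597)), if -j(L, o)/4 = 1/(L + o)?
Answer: -1024065/15873357683912 ≈ -6.4515e-8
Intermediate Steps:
j(L, o) = -4/(L + o)
(j(95, 218) + 1/(-264059 + 8121))/(197551 + u(-99, 597)) = (-4/(95 + 218) + 1/(-264059 + 8121))/(197551 + 597) = (-4/313 + 1/(-255938))/198148 = (-4*1/313 - 1/255938)*(1/198148) = (-4/313 - 1/255938)*(1/198148) = -1024065/80108594*1/198148 = -1024065/15873357683912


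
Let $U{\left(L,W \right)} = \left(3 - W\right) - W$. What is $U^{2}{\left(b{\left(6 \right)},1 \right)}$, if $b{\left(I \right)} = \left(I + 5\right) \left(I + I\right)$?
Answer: $1$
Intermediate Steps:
$b{\left(I \right)} = 2 I \left(5 + I\right)$ ($b{\left(I \right)} = \left(5 + I\right) 2 I = 2 I \left(5 + I\right)$)
$U{\left(L,W \right)} = 3 - 2 W$
$U^{2}{\left(b{\left(6 \right)},1 \right)} = \left(3 - 2\right)^{2} = 1^{2} = 1$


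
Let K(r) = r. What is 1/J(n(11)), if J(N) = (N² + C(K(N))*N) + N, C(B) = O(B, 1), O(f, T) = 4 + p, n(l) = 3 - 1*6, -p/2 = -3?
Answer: -1/24 ≈ -0.041667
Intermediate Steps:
p = 6 (p = -2*(-3) = 6)
n(l) = -3 (n(l) = 3 - 6 = -3)
O(f, T) = 10 (O(f, T) = 4 + 6 = 10)
C(B) = 10
J(N) = N² + 11*N (J(N) = (N² + 10*N) + N = N² + 11*N)
1/J(n(11)) = 1/(-3*(11 - 3)) = 1/(-3*8) = 1/(-24) = -1/24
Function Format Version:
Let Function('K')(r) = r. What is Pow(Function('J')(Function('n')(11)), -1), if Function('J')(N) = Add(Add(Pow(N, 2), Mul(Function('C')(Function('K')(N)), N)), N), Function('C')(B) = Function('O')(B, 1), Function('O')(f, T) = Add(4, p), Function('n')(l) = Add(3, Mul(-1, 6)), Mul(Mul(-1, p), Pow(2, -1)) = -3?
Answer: Rational(-1, 24) ≈ -0.041667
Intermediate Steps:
p = 6 (p = Mul(-2, -3) = 6)
Function('n')(l) = -3 (Function('n')(l) = Add(3, -6) = -3)
Function('O')(f, T) = 10 (Function('O')(f, T) = Add(4, 6) = 10)
Function('C')(B) = 10
Function('J')(N) = Add(Pow(N, 2), Mul(11, N)) (Function('J')(N) = Add(Add(Pow(N, 2), Mul(10, N)), N) = Add(Pow(N, 2), Mul(11, N)))
Pow(Function('J')(Function('n')(11)), -1) = Pow(Mul(-3, Add(11, -3)), -1) = Pow(Mul(-3, 8), -1) = Pow(-24, -1) = Rational(-1, 24)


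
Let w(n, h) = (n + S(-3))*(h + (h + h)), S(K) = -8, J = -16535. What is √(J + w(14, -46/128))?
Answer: I*√1058654/8 ≈ 128.61*I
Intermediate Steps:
w(n, h) = 3*h*(-8 + n) (w(n, h) = (n - 8)*(h + (h + h)) = (-8 + n)*(h + 2*h) = (-8 + n)*(3*h) = 3*h*(-8 + n))
√(J + w(14, -46/128)) = √(-16535 + 3*(-46/128)*(-8 + 14)) = √(-16535 + 3*(-46*1/128)*6) = √(-16535 + 3*(-23/64)*6) = √(-16535 - 207/32) = √(-529327/32) = I*√1058654/8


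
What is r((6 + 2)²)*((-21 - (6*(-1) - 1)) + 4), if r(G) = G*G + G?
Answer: -41600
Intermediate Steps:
r(G) = G + G² (r(G) = G² + G = G + G²)
r((6 + 2)²)*((-21 - (6*(-1) - 1)) + 4) = ((6 + 2)²*(1 + (6 + 2)²))*((-21 - (6*(-1) - 1)) + 4) = (8²*(1 + 8²))*((-21 - (-6 - 1)) + 4) = (64*(1 + 64))*((-21 - 1*(-7)) + 4) = (64*65)*((-21 + 7) + 4) = 4160*(-14 + 4) = 4160*(-10) = -41600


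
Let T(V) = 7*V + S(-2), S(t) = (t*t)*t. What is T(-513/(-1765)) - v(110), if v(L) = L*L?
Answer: -21367029/1765 ≈ -12106.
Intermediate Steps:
v(L) = L²
S(t) = t³ (S(t) = t²*t = t³)
T(V) = -8 + 7*V (T(V) = 7*V + (-2)³ = 7*V - 8 = -8 + 7*V)
T(-513/(-1765)) - v(110) = (-8 + 7*(-513/(-1765))) - 1*110² = (-8 + 7*(-513*(-1/1765))) - 1*12100 = (-8 + 7*(513/1765)) - 12100 = (-8 + 3591/1765) - 12100 = -10529/1765 - 12100 = -21367029/1765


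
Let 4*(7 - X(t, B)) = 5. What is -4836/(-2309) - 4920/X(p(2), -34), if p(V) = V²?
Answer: -45329892/53107 ≈ -853.56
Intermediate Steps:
X(t, B) = 23/4 (X(t, B) = 7 - ¼*5 = 7 - 5/4 = 23/4)
-4836/(-2309) - 4920/X(p(2), -34) = -4836/(-2309) - 4920/23/4 = -4836*(-1/2309) - 4920*4/23 = 4836/2309 - 19680/23 = -45329892/53107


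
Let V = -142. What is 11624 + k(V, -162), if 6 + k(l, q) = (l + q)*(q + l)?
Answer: 104034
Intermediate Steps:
k(l, q) = -6 + (l + q)² (k(l, q) = -6 + (l + q)*(q + l) = -6 + (l + q)*(l + q) = -6 + (l + q)²)
11624 + k(V, -162) = 11624 + (-6 + (-142 - 162)²) = 11624 + (-6 + (-304)²) = 11624 + (-6 + 92416) = 11624 + 92410 = 104034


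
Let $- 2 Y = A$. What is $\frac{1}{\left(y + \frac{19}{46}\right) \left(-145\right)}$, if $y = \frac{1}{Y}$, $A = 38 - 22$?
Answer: $- \frac{184}{7685} \approx -0.023943$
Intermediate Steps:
$A = 16$
$Y = -8$ ($Y = \left(- \frac{1}{2}\right) 16 = -8$)
$y = - \frac{1}{8}$ ($y = \frac{1}{-8} = - \frac{1}{8} \approx -0.125$)
$\frac{1}{\left(y + \frac{19}{46}\right) \left(-145\right)} = \frac{1}{\left(- \frac{1}{8} + \frac{19}{46}\right) \left(-145\right)} = \frac{1}{\frac{53}{184} \left(-145\right)} = \frac{1}{- \frac{7685}{184}} = - \frac{184}{7685}$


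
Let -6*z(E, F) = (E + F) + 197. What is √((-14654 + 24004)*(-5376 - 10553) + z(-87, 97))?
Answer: I*√595744738/2 ≈ 12204.0*I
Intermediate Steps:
z(E, F) = -197/6 - E/6 - F/6 (z(E, F) = -((E + F) + 197)/6 = -(197 + E + F)/6 = -197/6 - E/6 - F/6)
√((-14654 + 24004)*(-5376 - 10553) + z(-87, 97)) = √((-14654 + 24004)*(-5376 - 10553) + (-197/6 - ⅙*(-87) - ⅙*97)) = √(9350*(-15929) + (-197/6 + 29/2 - 97/6)) = √(-148936150 - 69/2) = √(-297872369/2) = I*√595744738/2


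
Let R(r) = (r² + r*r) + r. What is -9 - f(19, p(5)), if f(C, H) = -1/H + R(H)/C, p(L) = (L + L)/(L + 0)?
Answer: -343/38 ≈ -9.0263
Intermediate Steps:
p(L) = 2 (p(L) = (2*L)/L = 2)
R(r) = r + 2*r² (R(r) = (r² + r²) + r = 2*r² + r = r + 2*r²)
f(C, H) = -1/H + H*(1 + 2*H)/C (f(C, H) = -1/H + (H*(1 + 2*H))/C = -1/H + H*(1 + 2*H)/C)
-9 - f(19, p(5)) = -9 - (-1*19 + 2²*(1 + 2*2))/(19*2) = -9 - (-19 + 4*(1 + 4))/(19*2) = -9 - (-19 + 4*5)/(19*2) = -9 - (-19 + 20)/(19*2) = -9 - 1/(19*2) = -9 - 1*1/38 = -9 - 1/38 = -343/38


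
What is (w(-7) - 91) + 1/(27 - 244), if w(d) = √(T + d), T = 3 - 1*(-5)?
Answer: -19531/217 ≈ -90.005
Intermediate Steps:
T = 8 (T = 3 + 5 = 8)
w(d) = √(8 + d)
(w(-7) - 91) + 1/(27 - 244) = (√(8 - 7) - 91) + 1/(27 - 244) = (√1 - 91) + 1/(-217) = (1 - 91) - 1/217 = -90 - 1/217 = -19531/217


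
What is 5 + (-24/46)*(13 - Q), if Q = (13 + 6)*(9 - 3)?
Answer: 1327/23 ≈ 57.696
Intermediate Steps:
Q = 114 (Q = 19*6 = 114)
5 + (-24/46)*(13 - Q) = 5 + (-24/46)*(13 - 1*114) = 5 + (-24*1/46)*(13 - 114) = 5 - 12/23*(-101) = 5 + 1212/23 = 1327/23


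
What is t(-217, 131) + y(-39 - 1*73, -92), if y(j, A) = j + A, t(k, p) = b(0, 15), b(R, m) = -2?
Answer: -206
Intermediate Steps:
t(k, p) = -2
y(j, A) = A + j
t(-217, 131) + y(-39 - 1*73, -92) = -2 + (-92 + (-39 - 1*73)) = -2 + (-92 + (-39 - 73)) = -2 + (-92 - 112) = -2 - 204 = -206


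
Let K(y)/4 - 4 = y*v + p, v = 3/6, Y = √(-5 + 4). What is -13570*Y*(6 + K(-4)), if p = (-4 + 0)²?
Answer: -1058460*I ≈ -1.0585e+6*I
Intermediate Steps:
Y = I (Y = √(-1) = I ≈ 1.0*I)
v = ½ (v = 3*(⅙) = ½ ≈ 0.50000)
p = 16 (p = (-4)² = 16)
K(y) = 80 + 2*y (K(y) = 16 + 4*(y*(½) + 16) = 16 + 4*(y/2 + 16) = 16 + 4*(16 + y/2) = 16 + (64 + 2*y) = 80 + 2*y)
-13570*Y*(6 + K(-4)) = -13570*I*(6 + (80 + 2*(-4))) = -13570*I*(6 + (80 - 8)) = -13570*I*(6 + 72) = -13570*I*78 = -1058460*I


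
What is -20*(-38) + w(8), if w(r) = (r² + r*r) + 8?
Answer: 896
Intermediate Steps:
w(r) = 8 + 2*r² (w(r) = (r² + r²) + 8 = 2*r² + 8 = 8 + 2*r²)
-20*(-38) + w(8) = -20*(-38) + (8 + 2*8²) = 760 + (8 + 2*64) = 760 + (8 + 128) = 760 + 136 = 896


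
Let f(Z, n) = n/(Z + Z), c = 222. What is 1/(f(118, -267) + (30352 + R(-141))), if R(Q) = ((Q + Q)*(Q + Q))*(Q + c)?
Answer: 236/1527343589 ≈ 1.5452e-7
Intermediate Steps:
f(Z, n) = n/(2*Z) (f(Z, n) = n/((2*Z)) = n*(1/(2*Z)) = n/(2*Z))
R(Q) = 4*Q²*(222 + Q) (R(Q) = ((Q + Q)*(Q + Q))*(Q + 222) = ((2*Q)*(2*Q))*(222 + Q) = (4*Q²)*(222 + Q) = 4*Q²*(222 + Q))
1/(f(118, -267) + (30352 + R(-141))) = 1/((½)*(-267)/118 + (30352 + 4*(-141)²*(222 - 141))) = 1/((½)*(-267)*(1/118) + (30352 + 4*19881*81)) = 1/(-267/236 + (30352 + 6441444)) = 1/(-267/236 + 6471796) = 1/(1527343589/236) = 236/1527343589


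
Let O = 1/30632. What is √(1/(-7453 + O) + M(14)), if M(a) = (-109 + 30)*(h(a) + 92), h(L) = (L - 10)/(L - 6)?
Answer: I*√1523497579869032286510/456600590 ≈ 85.484*I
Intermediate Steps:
h(L) = (-10 + L)/(-6 + L)
O = 1/30632 ≈ 3.2646e-5
M(a) = -7268 - 79*(-10 + a)/(-6 + a) (M(a) = (-109 + 30)*((-10 + a)/(-6 + a) + 92) = -79*(92 + (-10 + a)/(-6 + a)) = -7268 - 79*(-10 + a)/(-6 + a))
√(1/(-7453 + O) + M(14)) = √(1/(-7453 + 1/30632) + 79*(562 - 93*14)/(-6 + 14)) = √(1/(-228300295/30632) + 79*(562 - 1302)/8) = √(-30632/228300295 + 79*(⅛)*(-740)) = √(-30632/228300295 - 14615/2) = √(-3336608872689/456600590) = I*√1523497579869032286510/456600590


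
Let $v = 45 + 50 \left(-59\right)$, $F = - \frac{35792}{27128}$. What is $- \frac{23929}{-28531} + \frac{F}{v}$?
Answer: $\frac{235848756989}{281054744005} \approx 0.83916$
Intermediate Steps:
$F = - \frac{4474}{3391}$ ($F = \left(-35792\right) \frac{1}{27128} = - \frac{4474}{3391} \approx -1.3194$)
$v = -2905$ ($v = 45 - 2950 = -2905$)
$- \frac{23929}{-28531} + \frac{F}{v} = - \frac{23929}{-28531} - \frac{4474}{3391 \left(-2905\right)} = \left(-23929\right) \left(- \frac{1}{28531}\right) - - \frac{4474}{9850855} = \frac{23929}{28531} + \frac{4474}{9850855} = \frac{235848756989}{281054744005}$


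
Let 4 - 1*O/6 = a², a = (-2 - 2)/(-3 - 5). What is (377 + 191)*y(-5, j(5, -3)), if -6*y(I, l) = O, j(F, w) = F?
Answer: -2130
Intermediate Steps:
a = ½ (a = -4/(-8) = -4*(-⅛) = ½ ≈ 0.50000)
O = 45/2 (O = 24 - 6*(½)² = 24 - 6*¼ = 24 - 3/2 = 45/2 ≈ 22.500)
y(I, l) = -15/4 (y(I, l) = -⅙*45/2 = -15/4)
(377 + 191)*y(-5, j(5, -3)) = (377 + 191)*(-15/4) = 568*(-15/4) = -2130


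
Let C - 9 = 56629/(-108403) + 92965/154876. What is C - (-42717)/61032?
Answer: 834913944485221/85388971120408 ≈ 9.7778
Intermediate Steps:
C = 152408419143/16789023028 (C = 9 + (56629/(-108403) + 92965/154876) = 9 + (56629*(-1/108403) + 92965*(1/154876)) = 9 + (-56629/108403 + 92965/154876) = 9 + 1307211891/16789023028 = 152408419143/16789023028 ≈ 9.0779)
C - (-42717)/61032 = 152408419143/16789023028 - (-42717)/61032 = 152408419143/16789023028 - 1*(-14239/20344) = 152408419143/16789023028 + 14239/20344 = 834913944485221/85388971120408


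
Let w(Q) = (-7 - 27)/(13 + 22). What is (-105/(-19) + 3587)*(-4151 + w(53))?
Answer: -9919184302/665 ≈ -1.4916e+7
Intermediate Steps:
w(Q) = -34/35
(-105/(-19) + 3587)*(-4151 + w(53)) = (-105/(-19) + 3587)*(-4151 - 34/35) = (-105*(-1/19) + 3587)*(-145319/35) = (105/19 + 3587)*(-145319/35) = (68258/19)*(-145319/35) = -9919184302/665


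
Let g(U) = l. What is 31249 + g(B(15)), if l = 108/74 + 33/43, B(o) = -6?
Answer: 49720702/1591 ≈ 31251.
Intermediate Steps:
l = 3543/1591 (l = 108*(1/74) + 33*(1/43) = 54/37 + 33/43 = 3543/1591 ≈ 2.2269)
g(U) = 3543/1591
31249 + g(B(15)) = 31249 + 3543/1591 = 49720702/1591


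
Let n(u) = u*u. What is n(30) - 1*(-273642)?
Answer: 274542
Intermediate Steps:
n(u) = u²
n(30) - 1*(-273642) = 30² - 1*(-273642) = 900 + 273642 = 274542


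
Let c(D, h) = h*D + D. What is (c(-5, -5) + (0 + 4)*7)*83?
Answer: 3984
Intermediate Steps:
c(D, h) = D + D*h (c(D, h) = D*h + D = D + D*h)
(c(-5, -5) + (0 + 4)*7)*83 = (-5*(1 - 5) + (0 + 4)*7)*83 = (-5*(-4) + 4*7)*83 = (20 + 28)*83 = 48*83 = 3984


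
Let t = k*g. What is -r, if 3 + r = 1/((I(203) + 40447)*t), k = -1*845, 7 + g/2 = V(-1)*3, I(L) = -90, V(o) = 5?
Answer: 1636879921/545626640 ≈ 3.0000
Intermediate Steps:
g = 16 (g = -14 + 2*(5*3) = -14 + 2*15 = -14 + 30 = 16)
k = -845
t = -13520 (t = -845*16 = -13520)
r = -1636879921/545626640 (r = -3 + 1/((-90 + 40447)*(-13520)) = -3 - 1/13520/40357 = -3 + (1/40357)*(-1/13520) = -3 - 1/545626640 = -1636879921/545626640 ≈ -3.0000)
-r = -1*(-1636879921/545626640) = 1636879921/545626640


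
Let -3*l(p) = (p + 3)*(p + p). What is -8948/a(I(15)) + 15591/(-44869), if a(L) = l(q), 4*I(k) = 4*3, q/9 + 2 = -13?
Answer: 4915153/12114630 ≈ 0.40572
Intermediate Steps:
q = -135 (q = -18 + 9*(-13) = -18 - 117 = -135)
I(k) = 3 (I(k) = (4*3)/4 = (1/4)*12 = 3)
l(p) = -2*p*(3 + p)/3 (l(p) = -(p + 3)*(p + p)/3 = -(3 + p)*2*p/3 = -2*p*(3 + p)/3)
a(L) = -11880 (a(L) = -2/3*(-135)*(3 - 135) = -2/3*(-135)*(-132) = -11880)
-8948/a(I(15)) + 15591/(-44869) = -8948/(-11880) + 15591/(-44869) = -8948*(-1/11880) + 15591*(-1/44869) = 2237/2970 - 15591/44869 = 4915153/12114630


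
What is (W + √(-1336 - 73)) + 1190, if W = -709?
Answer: 481 + I*√1409 ≈ 481.0 + 37.537*I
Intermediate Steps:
(W + √(-1336 - 73)) + 1190 = (-709 + √(-1336 - 73)) + 1190 = (-709 + √(-1409)) + 1190 = (-709 + I*√1409) + 1190 = 481 + I*√1409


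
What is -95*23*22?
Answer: -48070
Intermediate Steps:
-95*23*22 = -2185*22 = -48070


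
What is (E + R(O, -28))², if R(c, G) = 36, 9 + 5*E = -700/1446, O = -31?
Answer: 15198698089/13068225 ≈ 1163.0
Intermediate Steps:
E = -6857/3615 (E = -9/5 + (-700/1446)/5 = -9/5 + (-700*1/1446)/5 = -9/5 + (⅕)*(-350/723) = -9/5 - 70/723 = -6857/3615 ≈ -1.8968)
(E + R(O, -28))² = (-6857/3615 + 36)² = (123283/3615)² = 15198698089/13068225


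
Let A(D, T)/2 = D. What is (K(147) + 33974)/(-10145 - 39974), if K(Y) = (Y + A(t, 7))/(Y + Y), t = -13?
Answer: -9988477/14734986 ≈ -0.67787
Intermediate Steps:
A(D, T) = 2*D
K(Y) = (-26 + Y)/(2*Y) (K(Y) = (Y + 2*(-13))/(Y + Y) = (Y - 26)/((2*Y)) = (-26 + Y)*(1/(2*Y)) = (-26 + Y)/(2*Y))
(K(147) + 33974)/(-10145 - 39974) = ((1/2)*(-26 + 147)/147 + 33974)/(-10145 - 39974) = ((1/2)*(1/147)*121 + 33974)/(-50119) = (121/294 + 33974)*(-1/50119) = (9988477/294)*(-1/50119) = -9988477/14734986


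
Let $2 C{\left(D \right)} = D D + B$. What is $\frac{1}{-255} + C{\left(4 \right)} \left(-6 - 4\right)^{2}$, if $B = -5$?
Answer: $\frac{140249}{255} \approx 550.0$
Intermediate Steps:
$C{\left(D \right)} = - \frac{5}{2} + \frac{D^{2}}{2}$ ($C{\left(D \right)} = \frac{D D - 5}{2} = \frac{D^{2} - 5}{2} = \frac{-5 + D^{2}}{2} = - \frac{5}{2} + \frac{D^{2}}{2}$)
$\frac{1}{-255} + C{\left(4 \right)} \left(-6 - 4\right)^{2} = \frac{1}{-255} + \left(- \frac{5}{2} + \frac{4^{2}}{2}\right) \left(-6 - 4\right)^{2} = - \frac{1}{255} + \left(- \frac{5}{2} + \frac{1}{2} \cdot 16\right) \left(-10\right)^{2} = - \frac{1}{255} + \left(- \frac{5}{2} + 8\right) 100 = - \frac{1}{255} + \frac{11}{2} \cdot 100 = - \frac{1}{255} + 550 = \frac{140249}{255}$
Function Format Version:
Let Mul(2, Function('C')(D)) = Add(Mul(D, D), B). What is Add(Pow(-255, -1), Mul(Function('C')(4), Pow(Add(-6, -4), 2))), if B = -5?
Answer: Rational(140249, 255) ≈ 550.00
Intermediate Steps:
Function('C')(D) = Add(Rational(-5, 2), Mul(Rational(1, 2), Pow(D, 2))) (Function('C')(D) = Mul(Rational(1, 2), Add(Mul(D, D), -5)) = Mul(Rational(1, 2), Add(Pow(D, 2), -5)) = Mul(Rational(1, 2), Add(-5, Pow(D, 2))) = Add(Rational(-5, 2), Mul(Rational(1, 2), Pow(D, 2))))
Add(Pow(-255, -1), Mul(Function('C')(4), Pow(Add(-6, -4), 2))) = Add(Pow(-255, -1), Mul(Add(Rational(-5, 2), Mul(Rational(1, 2), Pow(4, 2))), Pow(Add(-6, -4), 2))) = Add(Rational(-1, 255), Mul(Add(Rational(-5, 2), Mul(Rational(1, 2), 16)), Pow(-10, 2))) = Add(Rational(-1, 255), Mul(Add(Rational(-5, 2), 8), 100)) = Add(Rational(-1, 255), Mul(Rational(11, 2), 100)) = Add(Rational(-1, 255), 550) = Rational(140249, 255)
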